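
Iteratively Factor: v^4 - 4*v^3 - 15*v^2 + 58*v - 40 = (v - 1)*(v^3 - 3*v^2 - 18*v + 40) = (v - 5)*(v - 1)*(v^2 + 2*v - 8) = (v - 5)*(v - 2)*(v - 1)*(v + 4)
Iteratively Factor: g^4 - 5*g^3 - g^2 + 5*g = (g - 5)*(g^3 - g) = (g - 5)*(g + 1)*(g^2 - g) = (g - 5)*(g - 1)*(g + 1)*(g)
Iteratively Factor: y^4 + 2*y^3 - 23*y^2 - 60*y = (y)*(y^3 + 2*y^2 - 23*y - 60) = y*(y - 5)*(y^2 + 7*y + 12) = y*(y - 5)*(y + 4)*(y + 3)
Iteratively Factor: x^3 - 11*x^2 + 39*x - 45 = (x - 3)*(x^2 - 8*x + 15) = (x - 3)^2*(x - 5)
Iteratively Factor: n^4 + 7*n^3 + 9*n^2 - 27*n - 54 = (n + 3)*(n^3 + 4*n^2 - 3*n - 18) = (n + 3)^2*(n^2 + n - 6) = (n - 2)*(n + 3)^2*(n + 3)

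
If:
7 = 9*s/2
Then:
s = 14/9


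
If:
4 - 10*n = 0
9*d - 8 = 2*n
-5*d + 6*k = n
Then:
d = 44/45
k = 119/135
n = 2/5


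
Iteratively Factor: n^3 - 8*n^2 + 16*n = (n - 4)*(n^2 - 4*n) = (n - 4)^2*(n)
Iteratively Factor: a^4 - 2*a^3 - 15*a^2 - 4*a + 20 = (a + 2)*(a^3 - 4*a^2 - 7*a + 10) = (a - 5)*(a + 2)*(a^2 + a - 2) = (a - 5)*(a - 1)*(a + 2)*(a + 2)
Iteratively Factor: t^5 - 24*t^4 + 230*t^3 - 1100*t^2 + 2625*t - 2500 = (t - 5)*(t^4 - 19*t^3 + 135*t^2 - 425*t + 500) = (t - 5)^2*(t^3 - 14*t^2 + 65*t - 100) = (t - 5)^3*(t^2 - 9*t + 20) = (t - 5)^3*(t - 4)*(t - 5)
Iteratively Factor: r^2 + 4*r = (r)*(r + 4)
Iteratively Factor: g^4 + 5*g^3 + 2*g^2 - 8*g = (g + 4)*(g^3 + g^2 - 2*g) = g*(g + 4)*(g^2 + g - 2) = g*(g + 2)*(g + 4)*(g - 1)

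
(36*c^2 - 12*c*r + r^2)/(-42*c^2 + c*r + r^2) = (-6*c + r)/(7*c + r)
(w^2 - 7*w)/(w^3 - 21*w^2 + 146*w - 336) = w/(w^2 - 14*w + 48)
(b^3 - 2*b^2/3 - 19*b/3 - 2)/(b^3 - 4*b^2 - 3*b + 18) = (b + 1/3)/(b - 3)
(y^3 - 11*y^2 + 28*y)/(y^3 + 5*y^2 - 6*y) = (y^2 - 11*y + 28)/(y^2 + 5*y - 6)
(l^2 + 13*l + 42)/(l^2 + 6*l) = (l + 7)/l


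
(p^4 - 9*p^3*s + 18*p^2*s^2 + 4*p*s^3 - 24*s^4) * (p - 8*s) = p^5 - 17*p^4*s + 90*p^3*s^2 - 140*p^2*s^3 - 56*p*s^4 + 192*s^5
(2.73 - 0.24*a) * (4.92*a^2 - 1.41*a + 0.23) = -1.1808*a^3 + 13.77*a^2 - 3.9045*a + 0.6279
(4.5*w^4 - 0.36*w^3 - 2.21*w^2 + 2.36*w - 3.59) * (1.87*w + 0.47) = 8.415*w^5 + 1.4418*w^4 - 4.3019*w^3 + 3.3745*w^2 - 5.6041*w - 1.6873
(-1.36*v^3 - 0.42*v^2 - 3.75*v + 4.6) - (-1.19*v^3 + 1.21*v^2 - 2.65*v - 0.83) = -0.17*v^3 - 1.63*v^2 - 1.1*v + 5.43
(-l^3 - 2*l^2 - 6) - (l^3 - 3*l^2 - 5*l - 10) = -2*l^3 + l^2 + 5*l + 4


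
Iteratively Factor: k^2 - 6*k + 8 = (k - 2)*(k - 4)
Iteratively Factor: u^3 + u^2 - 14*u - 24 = (u + 2)*(u^2 - u - 12) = (u - 4)*(u + 2)*(u + 3)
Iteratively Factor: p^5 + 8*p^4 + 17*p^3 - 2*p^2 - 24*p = (p + 3)*(p^4 + 5*p^3 + 2*p^2 - 8*p) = (p - 1)*(p + 3)*(p^3 + 6*p^2 + 8*p) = p*(p - 1)*(p + 3)*(p^2 + 6*p + 8) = p*(p - 1)*(p + 2)*(p + 3)*(p + 4)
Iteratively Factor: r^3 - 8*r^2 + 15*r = (r)*(r^2 - 8*r + 15) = r*(r - 3)*(r - 5)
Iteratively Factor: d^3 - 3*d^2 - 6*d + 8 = (d - 4)*(d^2 + d - 2) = (d - 4)*(d - 1)*(d + 2)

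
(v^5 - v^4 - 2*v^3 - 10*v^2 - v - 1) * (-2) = -2*v^5 + 2*v^4 + 4*v^3 + 20*v^2 + 2*v + 2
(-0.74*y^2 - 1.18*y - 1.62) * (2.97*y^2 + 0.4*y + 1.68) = -2.1978*y^4 - 3.8006*y^3 - 6.5266*y^2 - 2.6304*y - 2.7216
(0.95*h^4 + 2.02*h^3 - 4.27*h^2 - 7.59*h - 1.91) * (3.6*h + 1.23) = 3.42*h^5 + 8.4405*h^4 - 12.8874*h^3 - 32.5761*h^2 - 16.2117*h - 2.3493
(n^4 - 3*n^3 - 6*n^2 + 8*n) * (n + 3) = n^5 - 15*n^3 - 10*n^2 + 24*n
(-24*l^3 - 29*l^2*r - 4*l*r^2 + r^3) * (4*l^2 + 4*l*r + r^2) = -96*l^5 - 212*l^4*r - 156*l^3*r^2 - 41*l^2*r^3 + r^5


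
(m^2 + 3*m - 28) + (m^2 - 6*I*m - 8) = 2*m^2 + 3*m - 6*I*m - 36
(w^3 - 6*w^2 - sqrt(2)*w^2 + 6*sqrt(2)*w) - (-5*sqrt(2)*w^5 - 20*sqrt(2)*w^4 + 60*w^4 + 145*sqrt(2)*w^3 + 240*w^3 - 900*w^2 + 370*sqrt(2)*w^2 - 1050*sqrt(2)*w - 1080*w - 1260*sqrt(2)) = 5*sqrt(2)*w^5 - 60*w^4 + 20*sqrt(2)*w^4 - 239*w^3 - 145*sqrt(2)*w^3 - 371*sqrt(2)*w^2 + 894*w^2 + 1080*w + 1056*sqrt(2)*w + 1260*sqrt(2)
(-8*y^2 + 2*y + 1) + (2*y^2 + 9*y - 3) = -6*y^2 + 11*y - 2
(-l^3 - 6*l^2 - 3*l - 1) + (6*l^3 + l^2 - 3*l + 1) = 5*l^3 - 5*l^2 - 6*l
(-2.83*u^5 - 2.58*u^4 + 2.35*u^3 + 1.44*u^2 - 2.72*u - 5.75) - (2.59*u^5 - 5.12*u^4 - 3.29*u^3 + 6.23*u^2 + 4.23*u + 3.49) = -5.42*u^5 + 2.54*u^4 + 5.64*u^3 - 4.79*u^2 - 6.95*u - 9.24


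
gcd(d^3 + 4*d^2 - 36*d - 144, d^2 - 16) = d + 4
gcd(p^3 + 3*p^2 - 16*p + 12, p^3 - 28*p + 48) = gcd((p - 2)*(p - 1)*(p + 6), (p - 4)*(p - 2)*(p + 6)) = p^2 + 4*p - 12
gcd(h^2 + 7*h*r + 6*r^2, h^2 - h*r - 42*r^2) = h + 6*r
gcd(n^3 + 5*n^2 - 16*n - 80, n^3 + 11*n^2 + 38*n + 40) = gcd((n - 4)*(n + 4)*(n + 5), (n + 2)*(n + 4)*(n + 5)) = n^2 + 9*n + 20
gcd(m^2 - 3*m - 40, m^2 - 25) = m + 5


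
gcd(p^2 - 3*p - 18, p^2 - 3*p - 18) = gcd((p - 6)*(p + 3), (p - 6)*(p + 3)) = p^2 - 3*p - 18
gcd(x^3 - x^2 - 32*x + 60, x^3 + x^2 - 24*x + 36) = x^2 + 4*x - 12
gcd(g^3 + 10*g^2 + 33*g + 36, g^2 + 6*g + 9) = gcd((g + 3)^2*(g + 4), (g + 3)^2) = g^2 + 6*g + 9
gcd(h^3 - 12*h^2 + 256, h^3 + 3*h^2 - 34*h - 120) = h + 4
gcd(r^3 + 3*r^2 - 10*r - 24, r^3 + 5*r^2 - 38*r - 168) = r + 4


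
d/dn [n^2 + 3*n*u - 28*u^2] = 2*n + 3*u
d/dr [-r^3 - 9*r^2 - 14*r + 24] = -3*r^2 - 18*r - 14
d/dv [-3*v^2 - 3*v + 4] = -6*v - 3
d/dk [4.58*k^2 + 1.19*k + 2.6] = 9.16*k + 1.19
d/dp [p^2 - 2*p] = 2*p - 2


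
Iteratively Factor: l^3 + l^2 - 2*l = (l - 1)*(l^2 + 2*l) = l*(l - 1)*(l + 2)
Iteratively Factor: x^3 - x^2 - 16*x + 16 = (x - 4)*(x^2 + 3*x - 4) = (x - 4)*(x - 1)*(x + 4)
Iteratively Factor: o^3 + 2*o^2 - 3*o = (o + 3)*(o^2 - o) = (o - 1)*(o + 3)*(o)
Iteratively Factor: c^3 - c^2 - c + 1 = (c - 1)*(c^2 - 1) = (c - 1)*(c + 1)*(c - 1)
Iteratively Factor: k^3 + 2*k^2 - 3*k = (k)*(k^2 + 2*k - 3) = k*(k - 1)*(k + 3)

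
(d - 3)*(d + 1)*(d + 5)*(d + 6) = d^4 + 9*d^3 + 5*d^2 - 93*d - 90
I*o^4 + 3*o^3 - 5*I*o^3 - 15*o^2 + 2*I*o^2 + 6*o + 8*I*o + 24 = (o - 4)*(o - 2)*(o - 3*I)*(I*o + I)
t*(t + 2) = t^2 + 2*t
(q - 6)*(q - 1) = q^2 - 7*q + 6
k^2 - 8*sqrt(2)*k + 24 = (k - 6*sqrt(2))*(k - 2*sqrt(2))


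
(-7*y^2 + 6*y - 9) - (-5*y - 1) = -7*y^2 + 11*y - 8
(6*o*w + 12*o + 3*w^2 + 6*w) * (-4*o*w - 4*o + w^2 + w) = -24*o^2*w^2 - 72*o^2*w - 48*o^2 - 6*o*w^3 - 18*o*w^2 - 12*o*w + 3*w^4 + 9*w^3 + 6*w^2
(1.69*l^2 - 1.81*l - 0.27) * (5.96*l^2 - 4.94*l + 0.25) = 10.0724*l^4 - 19.1362*l^3 + 7.7547*l^2 + 0.8813*l - 0.0675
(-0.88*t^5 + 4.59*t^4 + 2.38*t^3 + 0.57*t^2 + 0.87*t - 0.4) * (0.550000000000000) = -0.484*t^5 + 2.5245*t^4 + 1.309*t^3 + 0.3135*t^2 + 0.4785*t - 0.22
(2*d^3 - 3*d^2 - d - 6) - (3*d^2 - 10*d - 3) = 2*d^3 - 6*d^2 + 9*d - 3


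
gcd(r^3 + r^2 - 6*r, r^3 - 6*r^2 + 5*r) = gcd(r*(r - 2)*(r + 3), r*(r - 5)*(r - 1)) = r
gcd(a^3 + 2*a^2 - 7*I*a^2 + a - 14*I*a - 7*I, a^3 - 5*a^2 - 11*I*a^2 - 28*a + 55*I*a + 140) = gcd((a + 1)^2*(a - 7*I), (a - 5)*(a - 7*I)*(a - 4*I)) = a - 7*I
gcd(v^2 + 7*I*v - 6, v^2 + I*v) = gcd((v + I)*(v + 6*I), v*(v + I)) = v + I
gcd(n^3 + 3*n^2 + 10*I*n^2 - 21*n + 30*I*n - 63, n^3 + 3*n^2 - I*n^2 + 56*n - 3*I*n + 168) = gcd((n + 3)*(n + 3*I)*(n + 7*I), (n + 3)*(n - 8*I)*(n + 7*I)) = n^2 + n*(3 + 7*I) + 21*I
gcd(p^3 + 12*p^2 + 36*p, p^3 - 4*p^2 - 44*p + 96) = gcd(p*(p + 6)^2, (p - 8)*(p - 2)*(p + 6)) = p + 6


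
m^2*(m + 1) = m^3 + m^2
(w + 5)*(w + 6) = w^2 + 11*w + 30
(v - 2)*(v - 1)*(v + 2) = v^3 - v^2 - 4*v + 4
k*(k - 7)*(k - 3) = k^3 - 10*k^2 + 21*k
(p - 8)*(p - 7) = p^2 - 15*p + 56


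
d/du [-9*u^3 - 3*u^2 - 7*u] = -27*u^2 - 6*u - 7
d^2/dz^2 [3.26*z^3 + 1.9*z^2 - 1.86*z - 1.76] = 19.56*z + 3.8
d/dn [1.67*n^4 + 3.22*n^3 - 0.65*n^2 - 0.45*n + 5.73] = 6.68*n^3 + 9.66*n^2 - 1.3*n - 0.45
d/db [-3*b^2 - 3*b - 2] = -6*b - 3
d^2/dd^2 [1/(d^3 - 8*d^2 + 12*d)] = 2*(d*(8 - 3*d)*(d^2 - 8*d + 12) + (3*d^2 - 16*d + 12)^2)/(d^3*(d^2 - 8*d + 12)^3)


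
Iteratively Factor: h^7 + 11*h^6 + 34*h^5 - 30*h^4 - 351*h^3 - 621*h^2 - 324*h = (h + 3)*(h^6 + 8*h^5 + 10*h^4 - 60*h^3 - 171*h^2 - 108*h) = (h - 3)*(h + 3)*(h^5 + 11*h^4 + 43*h^3 + 69*h^2 + 36*h) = (h - 3)*(h + 3)^2*(h^4 + 8*h^3 + 19*h^2 + 12*h) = (h - 3)*(h + 1)*(h + 3)^2*(h^3 + 7*h^2 + 12*h) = h*(h - 3)*(h + 1)*(h + 3)^2*(h^2 + 7*h + 12) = h*(h - 3)*(h + 1)*(h + 3)^2*(h + 4)*(h + 3)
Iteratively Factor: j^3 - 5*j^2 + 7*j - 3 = (j - 1)*(j^2 - 4*j + 3) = (j - 3)*(j - 1)*(j - 1)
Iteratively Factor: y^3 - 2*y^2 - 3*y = (y)*(y^2 - 2*y - 3) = y*(y + 1)*(y - 3)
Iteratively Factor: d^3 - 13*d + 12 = (d + 4)*(d^2 - 4*d + 3) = (d - 1)*(d + 4)*(d - 3)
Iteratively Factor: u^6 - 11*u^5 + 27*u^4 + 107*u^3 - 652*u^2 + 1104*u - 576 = (u - 3)*(u^5 - 8*u^4 + 3*u^3 + 116*u^2 - 304*u + 192) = (u - 4)*(u - 3)*(u^4 - 4*u^3 - 13*u^2 + 64*u - 48) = (u - 4)*(u - 3)^2*(u^3 - u^2 - 16*u + 16) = (u - 4)*(u - 3)^2*(u + 4)*(u^2 - 5*u + 4) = (u - 4)^2*(u - 3)^2*(u + 4)*(u - 1)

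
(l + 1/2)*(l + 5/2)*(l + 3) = l^3 + 6*l^2 + 41*l/4 + 15/4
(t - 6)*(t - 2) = t^2 - 8*t + 12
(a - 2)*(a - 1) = a^2 - 3*a + 2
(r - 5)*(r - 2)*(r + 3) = r^3 - 4*r^2 - 11*r + 30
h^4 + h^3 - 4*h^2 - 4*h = h*(h - 2)*(h + 1)*(h + 2)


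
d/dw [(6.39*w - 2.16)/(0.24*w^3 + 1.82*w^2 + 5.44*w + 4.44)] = (-3.0672*w^3 - 10.0746*w^2 + 7.8624*w + 40.122)/(0.0576*w^6 + 0.8736*w^5 + 5.9236*w^4 + 21.9328*w^3 + 45.7552*w^2 + 48.3072*w + 19.7136)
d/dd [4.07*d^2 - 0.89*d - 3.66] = 8.14*d - 0.89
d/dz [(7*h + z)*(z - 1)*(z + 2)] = 14*h*z + 7*h + 3*z^2 + 2*z - 2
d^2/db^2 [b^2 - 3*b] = 2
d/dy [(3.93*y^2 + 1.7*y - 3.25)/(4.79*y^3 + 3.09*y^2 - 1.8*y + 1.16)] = (-18.8247*y^4 - 16.286*y^3 + 34.3755*y^2 + 29.2026*y - 3.878)/(22.9441*y^6 + 29.6022*y^5 - 7.6959*y^4 - 0.0112000000000005*y^3 + 10.4088*y^2 - 4.176*y + 1.3456)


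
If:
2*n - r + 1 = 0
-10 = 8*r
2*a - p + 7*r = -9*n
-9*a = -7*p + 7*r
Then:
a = 987/40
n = -9/8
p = 1219/40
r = -5/4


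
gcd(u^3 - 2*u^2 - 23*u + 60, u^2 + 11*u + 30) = u + 5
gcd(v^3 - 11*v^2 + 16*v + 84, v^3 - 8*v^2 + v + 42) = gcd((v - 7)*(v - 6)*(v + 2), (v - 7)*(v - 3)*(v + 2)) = v^2 - 5*v - 14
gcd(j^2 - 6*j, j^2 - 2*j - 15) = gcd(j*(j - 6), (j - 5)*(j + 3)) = 1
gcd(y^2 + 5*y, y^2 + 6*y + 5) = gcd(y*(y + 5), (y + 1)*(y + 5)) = y + 5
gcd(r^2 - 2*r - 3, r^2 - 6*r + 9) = r - 3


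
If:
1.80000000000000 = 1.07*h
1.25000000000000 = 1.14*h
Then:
No Solution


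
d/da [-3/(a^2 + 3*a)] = 3*(2*a + 3)/(a^2*(a + 3)^2)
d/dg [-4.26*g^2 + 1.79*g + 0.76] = 1.79 - 8.52*g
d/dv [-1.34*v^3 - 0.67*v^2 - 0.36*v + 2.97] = -4.02*v^2 - 1.34*v - 0.36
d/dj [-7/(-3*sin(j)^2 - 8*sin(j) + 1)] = -14*(3*sin(j) + 4)*cos(j)/(3*sin(j)^2 + 8*sin(j) - 1)^2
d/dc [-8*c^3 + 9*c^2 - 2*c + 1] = -24*c^2 + 18*c - 2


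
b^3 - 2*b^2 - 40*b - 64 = (b - 8)*(b + 2)*(b + 4)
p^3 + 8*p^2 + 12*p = p*(p + 2)*(p + 6)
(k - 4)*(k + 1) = k^2 - 3*k - 4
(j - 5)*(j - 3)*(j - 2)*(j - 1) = j^4 - 11*j^3 + 41*j^2 - 61*j + 30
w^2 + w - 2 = (w - 1)*(w + 2)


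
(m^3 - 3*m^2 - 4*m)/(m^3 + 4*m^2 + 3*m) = (m - 4)/(m + 3)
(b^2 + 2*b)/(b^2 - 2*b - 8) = b/(b - 4)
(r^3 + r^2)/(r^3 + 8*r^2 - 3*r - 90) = r^2*(r + 1)/(r^3 + 8*r^2 - 3*r - 90)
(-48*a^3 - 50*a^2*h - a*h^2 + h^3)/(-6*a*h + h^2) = (48*a^3 + 50*a^2*h + a*h^2 - h^3)/(h*(6*a - h))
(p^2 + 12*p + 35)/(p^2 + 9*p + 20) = (p + 7)/(p + 4)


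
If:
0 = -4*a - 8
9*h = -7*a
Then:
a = -2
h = 14/9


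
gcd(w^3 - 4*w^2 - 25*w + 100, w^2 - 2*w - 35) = w + 5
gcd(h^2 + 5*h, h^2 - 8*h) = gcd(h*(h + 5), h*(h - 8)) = h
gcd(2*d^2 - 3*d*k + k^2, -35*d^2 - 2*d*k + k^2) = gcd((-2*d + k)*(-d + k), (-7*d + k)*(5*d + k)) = 1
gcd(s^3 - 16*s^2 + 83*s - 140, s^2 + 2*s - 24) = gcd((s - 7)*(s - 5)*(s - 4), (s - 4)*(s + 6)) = s - 4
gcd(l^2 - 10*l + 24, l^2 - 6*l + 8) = l - 4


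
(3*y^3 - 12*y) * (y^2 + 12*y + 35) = 3*y^5 + 36*y^4 + 93*y^3 - 144*y^2 - 420*y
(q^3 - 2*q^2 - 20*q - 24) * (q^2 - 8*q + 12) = q^5 - 10*q^4 + 8*q^3 + 112*q^2 - 48*q - 288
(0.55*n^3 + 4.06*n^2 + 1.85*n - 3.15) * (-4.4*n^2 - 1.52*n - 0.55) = -2.42*n^5 - 18.7*n^4 - 14.6137*n^3 + 8.815*n^2 + 3.7705*n + 1.7325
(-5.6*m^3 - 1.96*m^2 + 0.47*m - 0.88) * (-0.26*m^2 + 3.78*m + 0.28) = 1.456*m^5 - 20.6584*m^4 - 9.099*m^3 + 1.4566*m^2 - 3.1948*m - 0.2464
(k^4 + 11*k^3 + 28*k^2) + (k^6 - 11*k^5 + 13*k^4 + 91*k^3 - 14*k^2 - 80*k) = k^6 - 11*k^5 + 14*k^4 + 102*k^3 + 14*k^2 - 80*k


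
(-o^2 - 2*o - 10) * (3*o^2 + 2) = -3*o^4 - 6*o^3 - 32*o^2 - 4*o - 20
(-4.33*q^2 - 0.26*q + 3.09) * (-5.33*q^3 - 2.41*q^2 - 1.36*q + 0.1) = 23.0789*q^5 + 11.8211*q^4 - 9.9543*q^3 - 7.5263*q^2 - 4.2284*q + 0.309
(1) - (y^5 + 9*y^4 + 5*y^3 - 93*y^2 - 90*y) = -y^5 - 9*y^4 - 5*y^3 + 93*y^2 + 90*y + 1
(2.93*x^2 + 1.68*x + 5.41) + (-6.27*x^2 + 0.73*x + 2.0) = -3.34*x^2 + 2.41*x + 7.41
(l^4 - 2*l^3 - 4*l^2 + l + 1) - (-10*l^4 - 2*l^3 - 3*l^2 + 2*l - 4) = 11*l^4 - l^2 - l + 5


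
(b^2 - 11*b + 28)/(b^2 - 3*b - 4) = (b - 7)/(b + 1)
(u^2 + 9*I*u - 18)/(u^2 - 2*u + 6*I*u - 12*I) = (u + 3*I)/(u - 2)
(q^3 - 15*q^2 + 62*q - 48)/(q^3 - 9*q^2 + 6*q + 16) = (q^2 - 7*q + 6)/(q^2 - q - 2)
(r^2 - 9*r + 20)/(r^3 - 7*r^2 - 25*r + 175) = (r - 4)/(r^2 - 2*r - 35)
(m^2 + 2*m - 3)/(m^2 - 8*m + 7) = (m + 3)/(m - 7)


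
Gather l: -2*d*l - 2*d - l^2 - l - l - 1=-2*d - l^2 + l*(-2*d - 2) - 1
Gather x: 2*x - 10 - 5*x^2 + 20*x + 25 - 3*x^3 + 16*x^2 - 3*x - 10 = -3*x^3 + 11*x^2 + 19*x + 5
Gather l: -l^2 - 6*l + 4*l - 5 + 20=-l^2 - 2*l + 15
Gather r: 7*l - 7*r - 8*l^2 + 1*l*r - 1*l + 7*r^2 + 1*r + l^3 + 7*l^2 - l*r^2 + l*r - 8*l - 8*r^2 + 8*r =l^3 - l^2 - 2*l + r^2*(-l - 1) + r*(2*l + 2)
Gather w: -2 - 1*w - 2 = -w - 4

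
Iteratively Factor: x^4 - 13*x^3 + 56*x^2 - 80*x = (x - 4)*(x^3 - 9*x^2 + 20*x) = (x - 5)*(x - 4)*(x^2 - 4*x) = x*(x - 5)*(x - 4)*(x - 4)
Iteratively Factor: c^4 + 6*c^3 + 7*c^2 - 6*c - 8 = (c + 2)*(c^3 + 4*c^2 - c - 4) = (c + 1)*(c + 2)*(c^2 + 3*c - 4) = (c + 1)*(c + 2)*(c + 4)*(c - 1)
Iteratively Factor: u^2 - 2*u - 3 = (u - 3)*(u + 1)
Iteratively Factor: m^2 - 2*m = (m)*(m - 2)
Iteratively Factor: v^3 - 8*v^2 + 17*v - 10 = (v - 2)*(v^2 - 6*v + 5) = (v - 2)*(v - 1)*(v - 5)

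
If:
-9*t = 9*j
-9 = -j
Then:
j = 9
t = -9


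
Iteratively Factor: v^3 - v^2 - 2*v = (v + 1)*(v^2 - 2*v) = (v - 2)*(v + 1)*(v)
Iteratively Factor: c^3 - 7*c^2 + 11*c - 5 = (c - 5)*(c^2 - 2*c + 1) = (c - 5)*(c - 1)*(c - 1)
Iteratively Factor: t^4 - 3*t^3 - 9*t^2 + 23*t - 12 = (t - 1)*(t^3 - 2*t^2 - 11*t + 12) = (t - 1)*(t + 3)*(t^2 - 5*t + 4) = (t - 4)*(t - 1)*(t + 3)*(t - 1)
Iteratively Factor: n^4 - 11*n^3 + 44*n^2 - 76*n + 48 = (n - 3)*(n^3 - 8*n^2 + 20*n - 16) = (n - 4)*(n - 3)*(n^2 - 4*n + 4) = (n - 4)*(n - 3)*(n - 2)*(n - 2)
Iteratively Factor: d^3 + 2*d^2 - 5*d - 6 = (d + 1)*(d^2 + d - 6) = (d + 1)*(d + 3)*(d - 2)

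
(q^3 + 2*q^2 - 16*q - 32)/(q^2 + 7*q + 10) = (q^2 - 16)/(q + 5)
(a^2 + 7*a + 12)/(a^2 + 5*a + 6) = (a + 4)/(a + 2)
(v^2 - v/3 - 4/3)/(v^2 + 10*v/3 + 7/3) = (3*v - 4)/(3*v + 7)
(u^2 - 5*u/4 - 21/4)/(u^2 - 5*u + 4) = (4*u^2 - 5*u - 21)/(4*(u^2 - 5*u + 4))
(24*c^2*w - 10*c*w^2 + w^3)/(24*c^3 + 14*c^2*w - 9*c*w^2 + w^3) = w/(c + w)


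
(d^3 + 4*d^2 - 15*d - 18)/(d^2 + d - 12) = (d^2 + 7*d + 6)/(d + 4)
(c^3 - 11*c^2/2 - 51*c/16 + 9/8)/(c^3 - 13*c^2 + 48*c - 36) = (c^2 + c/2 - 3/16)/(c^2 - 7*c + 6)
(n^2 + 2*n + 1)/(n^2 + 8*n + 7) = (n + 1)/(n + 7)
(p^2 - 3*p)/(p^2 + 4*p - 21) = p/(p + 7)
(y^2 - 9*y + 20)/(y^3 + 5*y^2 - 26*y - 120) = (y - 4)/(y^2 + 10*y + 24)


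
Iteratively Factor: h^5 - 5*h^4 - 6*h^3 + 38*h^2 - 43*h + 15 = (h - 1)*(h^4 - 4*h^3 - 10*h^2 + 28*h - 15) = (h - 1)^2*(h^3 - 3*h^2 - 13*h + 15) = (h - 1)^3*(h^2 - 2*h - 15) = (h - 1)^3*(h + 3)*(h - 5)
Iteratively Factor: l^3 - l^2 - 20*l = (l - 5)*(l^2 + 4*l) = (l - 5)*(l + 4)*(l)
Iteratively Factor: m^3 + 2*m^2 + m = (m + 1)*(m^2 + m) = (m + 1)^2*(m)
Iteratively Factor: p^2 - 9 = (p - 3)*(p + 3)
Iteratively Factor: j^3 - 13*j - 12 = (j - 4)*(j^2 + 4*j + 3) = (j - 4)*(j + 3)*(j + 1)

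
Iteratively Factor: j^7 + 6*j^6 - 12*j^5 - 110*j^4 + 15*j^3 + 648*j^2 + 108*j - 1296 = (j - 2)*(j^6 + 8*j^5 + 4*j^4 - 102*j^3 - 189*j^2 + 270*j + 648) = (j - 2)*(j + 3)*(j^5 + 5*j^4 - 11*j^3 - 69*j^2 + 18*j + 216) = (j - 2)^2*(j + 3)*(j^4 + 7*j^3 + 3*j^2 - 63*j - 108) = (j - 3)*(j - 2)^2*(j + 3)*(j^3 + 10*j^2 + 33*j + 36) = (j - 3)*(j - 2)^2*(j + 3)^2*(j^2 + 7*j + 12) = (j - 3)*(j - 2)^2*(j + 3)^2*(j + 4)*(j + 3)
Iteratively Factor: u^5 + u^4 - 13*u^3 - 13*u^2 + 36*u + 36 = (u - 3)*(u^4 + 4*u^3 - u^2 - 16*u - 12) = (u - 3)*(u - 2)*(u^3 + 6*u^2 + 11*u + 6) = (u - 3)*(u - 2)*(u + 1)*(u^2 + 5*u + 6) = (u - 3)*(u - 2)*(u + 1)*(u + 2)*(u + 3)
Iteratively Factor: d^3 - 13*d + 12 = (d - 3)*(d^2 + 3*d - 4) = (d - 3)*(d - 1)*(d + 4)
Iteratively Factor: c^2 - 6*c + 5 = (c - 5)*(c - 1)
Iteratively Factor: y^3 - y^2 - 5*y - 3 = (y - 3)*(y^2 + 2*y + 1) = (y - 3)*(y + 1)*(y + 1)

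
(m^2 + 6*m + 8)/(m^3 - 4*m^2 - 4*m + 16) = (m + 4)/(m^2 - 6*m + 8)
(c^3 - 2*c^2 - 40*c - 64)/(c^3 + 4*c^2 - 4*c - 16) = (c - 8)/(c - 2)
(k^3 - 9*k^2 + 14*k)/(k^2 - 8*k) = (k^2 - 9*k + 14)/(k - 8)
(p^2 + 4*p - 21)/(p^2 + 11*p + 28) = (p - 3)/(p + 4)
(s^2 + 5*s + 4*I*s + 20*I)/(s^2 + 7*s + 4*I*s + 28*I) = (s + 5)/(s + 7)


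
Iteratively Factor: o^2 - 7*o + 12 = (o - 4)*(o - 3)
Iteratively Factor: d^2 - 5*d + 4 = (d - 4)*(d - 1)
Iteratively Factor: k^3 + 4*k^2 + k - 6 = (k + 2)*(k^2 + 2*k - 3) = (k + 2)*(k + 3)*(k - 1)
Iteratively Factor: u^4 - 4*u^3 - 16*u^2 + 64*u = (u)*(u^3 - 4*u^2 - 16*u + 64) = u*(u + 4)*(u^2 - 8*u + 16) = u*(u - 4)*(u + 4)*(u - 4)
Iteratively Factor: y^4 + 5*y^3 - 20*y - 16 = (y - 2)*(y^3 + 7*y^2 + 14*y + 8) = (y - 2)*(y + 1)*(y^2 + 6*y + 8) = (y - 2)*(y + 1)*(y + 2)*(y + 4)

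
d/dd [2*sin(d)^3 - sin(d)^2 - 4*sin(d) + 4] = 2*(3*sin(d)^2 - sin(d) - 2)*cos(d)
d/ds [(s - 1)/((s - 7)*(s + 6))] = (-s^2 + 2*s - 43)/(s^4 - 2*s^3 - 83*s^2 + 84*s + 1764)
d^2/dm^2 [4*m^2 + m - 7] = 8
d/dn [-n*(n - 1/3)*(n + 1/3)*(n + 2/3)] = -4*n^3 - 2*n^2 + 2*n/9 + 2/27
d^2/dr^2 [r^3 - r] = 6*r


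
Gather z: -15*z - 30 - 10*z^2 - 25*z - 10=-10*z^2 - 40*z - 40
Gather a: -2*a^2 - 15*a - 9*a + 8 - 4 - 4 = -2*a^2 - 24*a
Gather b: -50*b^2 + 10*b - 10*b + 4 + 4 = 8 - 50*b^2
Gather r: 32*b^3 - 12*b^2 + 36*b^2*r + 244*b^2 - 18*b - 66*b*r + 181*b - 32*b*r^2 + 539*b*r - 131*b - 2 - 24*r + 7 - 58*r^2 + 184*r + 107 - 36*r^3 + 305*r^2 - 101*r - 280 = 32*b^3 + 232*b^2 + 32*b - 36*r^3 + r^2*(247 - 32*b) + r*(36*b^2 + 473*b + 59) - 168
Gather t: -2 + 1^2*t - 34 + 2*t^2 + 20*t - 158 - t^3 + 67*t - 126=-t^3 + 2*t^2 + 88*t - 320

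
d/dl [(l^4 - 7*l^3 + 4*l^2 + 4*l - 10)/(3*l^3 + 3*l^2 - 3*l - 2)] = (3*l^6 + 6*l^5 - 42*l^4 + 10*l^3 + 108*l^2 + 44*l - 38)/(9*l^6 + 18*l^5 - 9*l^4 - 30*l^3 - 3*l^2 + 12*l + 4)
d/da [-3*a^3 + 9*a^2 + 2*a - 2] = -9*a^2 + 18*a + 2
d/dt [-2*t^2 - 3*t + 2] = -4*t - 3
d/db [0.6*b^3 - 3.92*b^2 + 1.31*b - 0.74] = 1.8*b^2 - 7.84*b + 1.31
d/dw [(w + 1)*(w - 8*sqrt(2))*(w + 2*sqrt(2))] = 3*w^2 - 12*sqrt(2)*w + 2*w - 32 - 6*sqrt(2)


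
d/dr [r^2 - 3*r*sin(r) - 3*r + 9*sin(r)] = -3*r*cos(r) + 2*r - 3*sin(r) + 9*cos(r) - 3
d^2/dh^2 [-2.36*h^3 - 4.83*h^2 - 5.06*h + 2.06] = -14.16*h - 9.66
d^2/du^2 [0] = 0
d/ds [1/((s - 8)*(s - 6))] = 2*(7 - s)/(s^4 - 28*s^3 + 292*s^2 - 1344*s + 2304)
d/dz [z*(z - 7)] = 2*z - 7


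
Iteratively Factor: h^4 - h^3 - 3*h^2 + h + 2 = (h - 1)*(h^3 - 3*h - 2) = (h - 1)*(h + 1)*(h^2 - h - 2) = (h - 1)*(h + 1)^2*(h - 2)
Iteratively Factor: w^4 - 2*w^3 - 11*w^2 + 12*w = (w - 4)*(w^3 + 2*w^2 - 3*w) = w*(w - 4)*(w^2 + 2*w - 3) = w*(w - 4)*(w + 3)*(w - 1)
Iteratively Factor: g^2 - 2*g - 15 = (g - 5)*(g + 3)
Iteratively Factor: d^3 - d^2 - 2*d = (d + 1)*(d^2 - 2*d) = d*(d + 1)*(d - 2)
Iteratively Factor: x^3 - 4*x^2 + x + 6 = (x + 1)*(x^2 - 5*x + 6) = (x - 2)*(x + 1)*(x - 3)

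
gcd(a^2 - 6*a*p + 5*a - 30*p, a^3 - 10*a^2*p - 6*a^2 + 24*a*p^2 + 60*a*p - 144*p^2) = -a + 6*p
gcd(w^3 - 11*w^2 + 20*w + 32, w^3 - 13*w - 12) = w^2 - 3*w - 4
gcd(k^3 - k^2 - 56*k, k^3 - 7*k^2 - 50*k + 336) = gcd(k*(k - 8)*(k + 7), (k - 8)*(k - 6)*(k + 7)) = k^2 - k - 56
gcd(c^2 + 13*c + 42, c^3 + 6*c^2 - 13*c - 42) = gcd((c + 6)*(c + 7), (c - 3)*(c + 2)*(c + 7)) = c + 7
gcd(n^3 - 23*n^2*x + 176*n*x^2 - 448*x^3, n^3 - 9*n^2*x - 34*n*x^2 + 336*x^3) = n^2 - 15*n*x + 56*x^2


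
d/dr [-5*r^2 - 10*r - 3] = -10*r - 10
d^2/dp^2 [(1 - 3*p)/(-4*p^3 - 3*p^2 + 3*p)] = 6*(48*p^5 + 4*p^4 - 11*p^3 + 3*p^2 + 9*p - 3)/(p^3*(64*p^6 + 144*p^5 - 36*p^4 - 189*p^3 + 27*p^2 + 81*p - 27))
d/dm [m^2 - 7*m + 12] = 2*m - 7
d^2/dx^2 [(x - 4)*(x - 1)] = 2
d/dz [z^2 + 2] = 2*z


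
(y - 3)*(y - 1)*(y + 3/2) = y^3 - 5*y^2/2 - 3*y + 9/2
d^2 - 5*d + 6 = (d - 3)*(d - 2)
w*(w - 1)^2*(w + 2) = w^4 - 3*w^2 + 2*w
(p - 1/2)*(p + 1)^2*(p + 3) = p^4 + 9*p^3/2 + 9*p^2/2 - p/2 - 3/2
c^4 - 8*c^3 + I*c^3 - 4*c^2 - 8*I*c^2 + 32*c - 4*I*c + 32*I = (c - 8)*(c - 2)*(c + 2)*(c + I)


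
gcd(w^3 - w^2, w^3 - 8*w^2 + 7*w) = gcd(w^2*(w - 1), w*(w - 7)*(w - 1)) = w^2 - w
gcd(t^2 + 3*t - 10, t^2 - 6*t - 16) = 1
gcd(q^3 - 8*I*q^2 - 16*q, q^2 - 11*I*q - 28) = q - 4*I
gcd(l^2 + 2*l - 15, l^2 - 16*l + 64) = 1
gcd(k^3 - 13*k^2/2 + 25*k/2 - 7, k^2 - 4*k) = 1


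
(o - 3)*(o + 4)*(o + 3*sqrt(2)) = o^3 + o^2 + 3*sqrt(2)*o^2 - 12*o + 3*sqrt(2)*o - 36*sqrt(2)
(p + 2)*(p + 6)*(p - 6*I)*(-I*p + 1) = -I*p^4 - 5*p^3 - 8*I*p^3 - 40*p^2 - 18*I*p^2 - 60*p - 48*I*p - 72*I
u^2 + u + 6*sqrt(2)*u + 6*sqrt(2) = (u + 1)*(u + 6*sqrt(2))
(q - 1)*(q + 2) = q^2 + q - 2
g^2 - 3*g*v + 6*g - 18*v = (g + 6)*(g - 3*v)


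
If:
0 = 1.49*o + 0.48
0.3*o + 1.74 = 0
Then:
No Solution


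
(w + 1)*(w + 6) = w^2 + 7*w + 6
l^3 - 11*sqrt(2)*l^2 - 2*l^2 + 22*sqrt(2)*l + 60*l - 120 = (l - 2)*(l - 6*sqrt(2))*(l - 5*sqrt(2))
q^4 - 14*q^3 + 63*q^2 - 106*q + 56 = (q - 7)*(q - 4)*(q - 2)*(q - 1)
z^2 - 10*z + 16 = (z - 8)*(z - 2)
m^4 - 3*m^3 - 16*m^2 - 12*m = m*(m - 6)*(m + 1)*(m + 2)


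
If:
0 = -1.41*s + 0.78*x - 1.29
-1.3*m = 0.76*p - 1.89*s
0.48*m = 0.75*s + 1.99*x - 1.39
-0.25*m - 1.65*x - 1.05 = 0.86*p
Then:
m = 2.35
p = -4.46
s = -0.18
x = 1.33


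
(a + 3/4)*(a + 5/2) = a^2 + 13*a/4 + 15/8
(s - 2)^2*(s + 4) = s^3 - 12*s + 16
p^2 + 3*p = p*(p + 3)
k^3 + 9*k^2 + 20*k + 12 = (k + 1)*(k + 2)*(k + 6)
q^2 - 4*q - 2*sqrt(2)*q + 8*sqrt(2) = (q - 4)*(q - 2*sqrt(2))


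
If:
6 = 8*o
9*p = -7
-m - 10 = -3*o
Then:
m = -31/4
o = 3/4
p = -7/9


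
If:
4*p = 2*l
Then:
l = 2*p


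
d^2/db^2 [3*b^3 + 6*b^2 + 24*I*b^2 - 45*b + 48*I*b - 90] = 18*b + 12 + 48*I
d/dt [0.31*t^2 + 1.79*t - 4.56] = 0.62*t + 1.79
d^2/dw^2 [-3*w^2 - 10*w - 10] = -6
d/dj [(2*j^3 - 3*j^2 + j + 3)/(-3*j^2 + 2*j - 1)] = (-6*j^4 + 8*j^3 - 9*j^2 + 24*j - 7)/(9*j^4 - 12*j^3 + 10*j^2 - 4*j + 1)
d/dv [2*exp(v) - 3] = 2*exp(v)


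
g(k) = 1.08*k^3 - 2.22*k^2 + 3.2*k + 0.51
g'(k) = 3.24*k^2 - 4.44*k + 3.2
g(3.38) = 27.67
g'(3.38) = 25.21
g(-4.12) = -125.89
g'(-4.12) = 76.49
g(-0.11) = 0.13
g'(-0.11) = 3.73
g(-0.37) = -1.03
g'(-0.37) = 5.29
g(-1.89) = -20.76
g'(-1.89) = 23.17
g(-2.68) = -44.80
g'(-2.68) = 38.37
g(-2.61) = -42.17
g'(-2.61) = 36.86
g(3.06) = 20.46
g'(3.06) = 19.95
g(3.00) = 19.29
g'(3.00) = 19.04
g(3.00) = 19.29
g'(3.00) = 19.04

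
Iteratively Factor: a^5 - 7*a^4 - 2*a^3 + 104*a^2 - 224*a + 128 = (a - 2)*(a^4 - 5*a^3 - 12*a^2 + 80*a - 64) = (a - 4)*(a - 2)*(a^3 - a^2 - 16*a + 16) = (a - 4)*(a - 2)*(a + 4)*(a^2 - 5*a + 4) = (a - 4)*(a - 2)*(a - 1)*(a + 4)*(a - 4)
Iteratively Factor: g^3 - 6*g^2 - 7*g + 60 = (g - 5)*(g^2 - g - 12) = (g - 5)*(g + 3)*(g - 4)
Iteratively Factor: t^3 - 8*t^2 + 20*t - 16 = (t - 4)*(t^2 - 4*t + 4) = (t - 4)*(t - 2)*(t - 2)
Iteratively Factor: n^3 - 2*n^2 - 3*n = (n)*(n^2 - 2*n - 3) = n*(n - 3)*(n + 1)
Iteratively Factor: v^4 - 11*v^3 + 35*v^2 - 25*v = (v - 5)*(v^3 - 6*v^2 + 5*v) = v*(v - 5)*(v^2 - 6*v + 5) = v*(v - 5)^2*(v - 1)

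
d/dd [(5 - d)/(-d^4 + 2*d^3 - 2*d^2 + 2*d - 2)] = (d^4 - 2*d^3 + 2*d^2 - 2*d - 2*(d - 5)*(2*d^3 - 3*d^2 + 2*d - 1) + 2)/(d^4 - 2*d^3 + 2*d^2 - 2*d + 2)^2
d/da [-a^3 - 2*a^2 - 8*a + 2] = -3*a^2 - 4*a - 8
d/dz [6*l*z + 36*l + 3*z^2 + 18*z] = 6*l + 6*z + 18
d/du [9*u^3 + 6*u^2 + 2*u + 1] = 27*u^2 + 12*u + 2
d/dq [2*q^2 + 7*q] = 4*q + 7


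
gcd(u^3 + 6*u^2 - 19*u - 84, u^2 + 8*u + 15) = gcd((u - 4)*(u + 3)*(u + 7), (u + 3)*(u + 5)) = u + 3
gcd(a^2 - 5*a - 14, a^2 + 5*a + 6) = a + 2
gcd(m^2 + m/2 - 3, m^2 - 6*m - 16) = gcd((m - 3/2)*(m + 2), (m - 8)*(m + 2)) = m + 2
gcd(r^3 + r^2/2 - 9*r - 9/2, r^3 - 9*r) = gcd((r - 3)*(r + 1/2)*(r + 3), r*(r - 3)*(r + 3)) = r^2 - 9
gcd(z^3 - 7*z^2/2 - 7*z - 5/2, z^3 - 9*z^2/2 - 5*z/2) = z^2 - 9*z/2 - 5/2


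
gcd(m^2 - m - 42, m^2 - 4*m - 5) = 1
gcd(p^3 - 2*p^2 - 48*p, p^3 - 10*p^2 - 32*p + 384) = p^2 - 2*p - 48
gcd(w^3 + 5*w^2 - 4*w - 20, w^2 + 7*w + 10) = w^2 + 7*w + 10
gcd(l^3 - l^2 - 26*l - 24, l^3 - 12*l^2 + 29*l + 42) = l^2 - 5*l - 6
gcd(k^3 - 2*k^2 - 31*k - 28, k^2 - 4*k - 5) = k + 1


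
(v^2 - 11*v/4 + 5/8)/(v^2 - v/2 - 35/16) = 2*(-8*v^2 + 22*v - 5)/(-16*v^2 + 8*v + 35)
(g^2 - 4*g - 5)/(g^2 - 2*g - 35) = (-g^2 + 4*g + 5)/(-g^2 + 2*g + 35)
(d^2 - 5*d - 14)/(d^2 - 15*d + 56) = (d + 2)/(d - 8)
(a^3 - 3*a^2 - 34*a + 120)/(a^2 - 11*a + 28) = (a^2 + a - 30)/(a - 7)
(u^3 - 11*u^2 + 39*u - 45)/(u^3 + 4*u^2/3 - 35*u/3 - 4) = 3*(u^2 - 8*u + 15)/(3*u^2 + 13*u + 4)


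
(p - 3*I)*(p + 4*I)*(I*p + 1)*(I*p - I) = -p^4 + p^3 - 13*p^2 + 13*p + 12*I*p - 12*I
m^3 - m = m*(m - 1)*(m + 1)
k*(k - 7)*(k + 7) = k^3 - 49*k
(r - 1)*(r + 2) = r^2 + r - 2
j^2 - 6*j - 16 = (j - 8)*(j + 2)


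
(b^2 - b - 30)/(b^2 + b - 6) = (b^2 - b - 30)/(b^2 + b - 6)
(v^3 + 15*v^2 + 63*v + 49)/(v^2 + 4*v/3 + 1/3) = 3*(v^2 + 14*v + 49)/(3*v + 1)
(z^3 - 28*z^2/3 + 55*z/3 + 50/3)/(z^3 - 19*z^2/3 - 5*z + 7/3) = (3*z^3 - 28*z^2 + 55*z + 50)/(3*z^3 - 19*z^2 - 15*z + 7)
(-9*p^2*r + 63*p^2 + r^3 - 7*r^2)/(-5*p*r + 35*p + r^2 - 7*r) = (9*p^2 - r^2)/(5*p - r)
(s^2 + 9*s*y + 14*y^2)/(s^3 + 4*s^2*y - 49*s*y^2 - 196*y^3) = (-s - 2*y)/(-s^2 + 3*s*y + 28*y^2)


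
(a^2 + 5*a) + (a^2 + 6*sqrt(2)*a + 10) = 2*a^2 + 5*a + 6*sqrt(2)*a + 10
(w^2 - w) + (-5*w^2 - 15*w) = -4*w^2 - 16*w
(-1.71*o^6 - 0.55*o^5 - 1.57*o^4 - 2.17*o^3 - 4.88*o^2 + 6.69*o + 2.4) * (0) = 0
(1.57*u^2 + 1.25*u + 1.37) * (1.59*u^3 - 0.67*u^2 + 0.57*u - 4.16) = 2.4963*u^5 + 0.9356*u^4 + 2.2357*u^3 - 6.7366*u^2 - 4.4191*u - 5.6992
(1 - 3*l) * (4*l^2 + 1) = -12*l^3 + 4*l^2 - 3*l + 1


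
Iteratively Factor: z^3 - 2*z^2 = (z - 2)*(z^2) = z*(z - 2)*(z)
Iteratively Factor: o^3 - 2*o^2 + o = (o - 1)*(o^2 - o) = (o - 1)^2*(o)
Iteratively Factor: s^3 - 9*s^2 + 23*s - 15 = (s - 5)*(s^2 - 4*s + 3) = (s - 5)*(s - 1)*(s - 3)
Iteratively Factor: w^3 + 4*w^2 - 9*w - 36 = (w + 4)*(w^2 - 9) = (w + 3)*(w + 4)*(w - 3)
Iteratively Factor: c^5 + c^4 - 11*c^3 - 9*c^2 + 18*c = (c)*(c^4 + c^3 - 11*c^2 - 9*c + 18) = c*(c - 3)*(c^3 + 4*c^2 + c - 6) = c*(c - 3)*(c - 1)*(c^2 + 5*c + 6) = c*(c - 3)*(c - 1)*(c + 2)*(c + 3)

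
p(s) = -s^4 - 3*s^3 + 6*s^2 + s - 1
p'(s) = -4*s^3 - 9*s^2 + 12*s + 1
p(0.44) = 0.31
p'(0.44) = 4.20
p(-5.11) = -130.98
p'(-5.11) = 238.40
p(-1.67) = 20.26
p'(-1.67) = -25.51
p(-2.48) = 41.35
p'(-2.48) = -23.10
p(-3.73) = 40.86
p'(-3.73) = 38.60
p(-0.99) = 5.84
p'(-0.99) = -15.82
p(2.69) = -65.65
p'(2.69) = -109.71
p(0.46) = 0.39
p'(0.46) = 4.23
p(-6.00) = -439.00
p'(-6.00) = 469.00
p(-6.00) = -439.00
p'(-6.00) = 469.00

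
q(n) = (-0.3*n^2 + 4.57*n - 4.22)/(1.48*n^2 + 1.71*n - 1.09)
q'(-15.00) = -0.02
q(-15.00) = -0.46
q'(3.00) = -0.08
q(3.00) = 0.39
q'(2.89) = -0.08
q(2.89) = 0.40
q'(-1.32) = -47.07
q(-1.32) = 14.02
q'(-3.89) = -0.74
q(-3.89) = -1.81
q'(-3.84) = -0.77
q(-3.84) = -1.85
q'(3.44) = -0.08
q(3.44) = 0.36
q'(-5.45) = -0.25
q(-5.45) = -1.13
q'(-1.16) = -19.48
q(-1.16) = 9.17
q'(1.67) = 0.11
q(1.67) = 0.44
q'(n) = (4.57 - 0.6*n)/(1.48*n^2 + 1.71*n - 1.09) + (-2.96*n - 1.71)*(-0.3*n^2 + 4.57*n - 4.22)/(1.48*n^2 + 1.71*n - 1.09)^2 = (-7.2766*n^2 + 13.1452*n + 2.2349)/(2.1904*n^4 + 5.0616*n^3 - 0.302300000000001*n^2 - 3.7278*n + 1.1881)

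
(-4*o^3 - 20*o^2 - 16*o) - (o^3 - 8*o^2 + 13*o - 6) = -5*o^3 - 12*o^2 - 29*o + 6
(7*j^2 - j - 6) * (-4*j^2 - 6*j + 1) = -28*j^4 - 38*j^3 + 37*j^2 + 35*j - 6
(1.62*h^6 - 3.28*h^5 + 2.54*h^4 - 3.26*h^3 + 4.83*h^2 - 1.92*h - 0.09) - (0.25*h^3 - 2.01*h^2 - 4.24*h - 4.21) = 1.62*h^6 - 3.28*h^5 + 2.54*h^4 - 3.51*h^3 + 6.84*h^2 + 2.32*h + 4.12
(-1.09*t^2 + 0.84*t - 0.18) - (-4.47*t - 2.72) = -1.09*t^2 + 5.31*t + 2.54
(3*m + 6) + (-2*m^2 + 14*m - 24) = -2*m^2 + 17*m - 18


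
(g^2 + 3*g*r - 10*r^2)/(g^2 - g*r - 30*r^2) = (-g + 2*r)/(-g + 6*r)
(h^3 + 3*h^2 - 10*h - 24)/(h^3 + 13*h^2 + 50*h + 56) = (h - 3)/(h + 7)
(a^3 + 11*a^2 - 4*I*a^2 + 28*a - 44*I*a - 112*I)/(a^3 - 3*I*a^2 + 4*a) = (a^2 + 11*a + 28)/(a*(a + I))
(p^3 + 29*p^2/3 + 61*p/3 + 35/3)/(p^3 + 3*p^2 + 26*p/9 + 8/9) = 3*(3*p^2 + 26*p + 35)/(9*p^2 + 18*p + 8)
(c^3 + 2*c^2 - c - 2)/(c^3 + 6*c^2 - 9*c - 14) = (c^2 + c - 2)/(c^2 + 5*c - 14)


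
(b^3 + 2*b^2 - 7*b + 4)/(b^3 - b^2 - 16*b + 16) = (b - 1)/(b - 4)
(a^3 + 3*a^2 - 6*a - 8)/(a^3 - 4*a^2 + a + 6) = (a + 4)/(a - 3)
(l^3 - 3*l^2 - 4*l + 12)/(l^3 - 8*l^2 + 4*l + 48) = (l^2 - 5*l + 6)/(l^2 - 10*l + 24)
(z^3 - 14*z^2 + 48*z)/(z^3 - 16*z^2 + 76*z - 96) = z/(z - 2)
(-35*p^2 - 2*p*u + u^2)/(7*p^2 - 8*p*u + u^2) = (-5*p - u)/(p - u)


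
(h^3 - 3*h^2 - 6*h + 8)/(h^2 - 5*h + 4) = h + 2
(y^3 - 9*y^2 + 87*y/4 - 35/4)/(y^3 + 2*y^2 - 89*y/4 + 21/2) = (y - 5)/(y + 6)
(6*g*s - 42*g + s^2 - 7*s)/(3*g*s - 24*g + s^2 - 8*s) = (6*g*s - 42*g + s^2 - 7*s)/(3*g*s - 24*g + s^2 - 8*s)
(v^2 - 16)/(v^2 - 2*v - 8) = (v + 4)/(v + 2)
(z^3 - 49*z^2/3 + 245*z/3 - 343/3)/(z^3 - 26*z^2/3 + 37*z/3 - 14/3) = (3*z^2 - 28*z + 49)/(3*z^2 - 5*z + 2)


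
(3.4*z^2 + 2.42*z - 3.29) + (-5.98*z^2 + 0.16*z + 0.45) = -2.58*z^2 + 2.58*z - 2.84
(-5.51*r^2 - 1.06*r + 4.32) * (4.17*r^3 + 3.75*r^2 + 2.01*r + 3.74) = -22.9767*r^5 - 25.0827*r^4 + 2.9643*r^3 - 6.538*r^2 + 4.7188*r + 16.1568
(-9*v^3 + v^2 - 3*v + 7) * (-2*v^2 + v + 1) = 18*v^5 - 11*v^4 - 2*v^3 - 16*v^2 + 4*v + 7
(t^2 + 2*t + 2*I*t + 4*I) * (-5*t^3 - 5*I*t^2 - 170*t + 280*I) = -5*t^5 - 10*t^4 - 15*I*t^4 - 160*t^3 - 30*I*t^3 - 320*t^2 - 60*I*t^2 - 560*t - 120*I*t - 1120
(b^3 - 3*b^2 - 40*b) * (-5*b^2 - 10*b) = -5*b^5 + 5*b^4 + 230*b^3 + 400*b^2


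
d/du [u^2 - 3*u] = 2*u - 3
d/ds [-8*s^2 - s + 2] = -16*s - 1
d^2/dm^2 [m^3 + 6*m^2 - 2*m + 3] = 6*m + 12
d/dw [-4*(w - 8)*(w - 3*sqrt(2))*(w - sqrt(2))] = -12*w^2 + 32*sqrt(2)*w + 64*w - 128*sqrt(2) - 24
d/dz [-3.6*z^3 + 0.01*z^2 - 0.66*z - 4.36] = -10.8*z^2 + 0.02*z - 0.66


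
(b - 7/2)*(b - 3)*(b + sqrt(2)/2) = b^3 - 13*b^2/2 + sqrt(2)*b^2/2 - 13*sqrt(2)*b/4 + 21*b/2 + 21*sqrt(2)/4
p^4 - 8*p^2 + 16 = (p - 2)^2*(p + 2)^2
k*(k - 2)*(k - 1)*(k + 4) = k^4 + k^3 - 10*k^2 + 8*k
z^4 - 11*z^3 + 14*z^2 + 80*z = z*(z - 8)*(z - 5)*(z + 2)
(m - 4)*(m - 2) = m^2 - 6*m + 8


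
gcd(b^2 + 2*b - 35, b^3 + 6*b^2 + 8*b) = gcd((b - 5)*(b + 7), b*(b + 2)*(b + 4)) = 1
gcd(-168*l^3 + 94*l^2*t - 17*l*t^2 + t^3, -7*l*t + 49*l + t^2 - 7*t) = -7*l + t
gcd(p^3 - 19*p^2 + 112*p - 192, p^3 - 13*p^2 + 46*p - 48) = p^2 - 11*p + 24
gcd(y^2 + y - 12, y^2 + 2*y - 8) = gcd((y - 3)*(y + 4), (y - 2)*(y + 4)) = y + 4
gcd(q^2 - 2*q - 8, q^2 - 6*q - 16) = q + 2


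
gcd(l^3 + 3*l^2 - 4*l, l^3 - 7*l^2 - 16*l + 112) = l + 4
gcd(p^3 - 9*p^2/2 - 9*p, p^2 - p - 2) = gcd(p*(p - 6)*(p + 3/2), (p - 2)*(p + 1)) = 1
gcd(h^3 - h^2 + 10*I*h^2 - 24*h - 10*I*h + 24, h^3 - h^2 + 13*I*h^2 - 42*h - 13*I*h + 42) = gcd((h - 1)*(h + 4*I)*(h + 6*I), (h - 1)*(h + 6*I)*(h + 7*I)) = h^2 + h*(-1 + 6*I) - 6*I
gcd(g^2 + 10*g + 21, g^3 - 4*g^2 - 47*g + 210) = g + 7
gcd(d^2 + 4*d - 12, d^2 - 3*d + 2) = d - 2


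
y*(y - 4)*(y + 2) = y^3 - 2*y^2 - 8*y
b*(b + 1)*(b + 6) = b^3 + 7*b^2 + 6*b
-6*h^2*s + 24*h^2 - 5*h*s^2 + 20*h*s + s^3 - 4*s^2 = (-6*h + s)*(h + s)*(s - 4)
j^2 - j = j*(j - 1)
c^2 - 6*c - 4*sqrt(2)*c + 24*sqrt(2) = (c - 6)*(c - 4*sqrt(2))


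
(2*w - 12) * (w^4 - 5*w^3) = 2*w^5 - 22*w^4 + 60*w^3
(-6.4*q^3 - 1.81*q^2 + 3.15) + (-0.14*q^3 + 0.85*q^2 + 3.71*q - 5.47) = -6.54*q^3 - 0.96*q^2 + 3.71*q - 2.32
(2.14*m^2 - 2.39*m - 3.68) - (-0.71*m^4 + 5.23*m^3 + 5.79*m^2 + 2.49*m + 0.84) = 0.71*m^4 - 5.23*m^3 - 3.65*m^2 - 4.88*m - 4.52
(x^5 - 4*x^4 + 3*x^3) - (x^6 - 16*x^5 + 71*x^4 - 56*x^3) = -x^6 + 17*x^5 - 75*x^4 + 59*x^3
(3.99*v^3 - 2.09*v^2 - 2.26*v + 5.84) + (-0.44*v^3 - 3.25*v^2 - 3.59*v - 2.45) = 3.55*v^3 - 5.34*v^2 - 5.85*v + 3.39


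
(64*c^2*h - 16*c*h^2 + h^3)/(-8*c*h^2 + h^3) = (-8*c + h)/h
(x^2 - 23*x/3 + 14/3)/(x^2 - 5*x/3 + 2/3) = (x - 7)/(x - 1)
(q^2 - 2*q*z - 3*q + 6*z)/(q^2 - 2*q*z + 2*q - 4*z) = (q - 3)/(q + 2)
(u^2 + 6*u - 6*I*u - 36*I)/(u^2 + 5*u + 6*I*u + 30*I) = (u^2 + 6*u*(1 - I) - 36*I)/(u^2 + u*(5 + 6*I) + 30*I)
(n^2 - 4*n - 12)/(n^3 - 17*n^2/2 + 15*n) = 2*(n + 2)/(n*(2*n - 5))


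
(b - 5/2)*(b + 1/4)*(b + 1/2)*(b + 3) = b^4 + 5*b^3/4 - 7*b^2 - 89*b/16 - 15/16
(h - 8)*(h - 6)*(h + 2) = h^3 - 12*h^2 + 20*h + 96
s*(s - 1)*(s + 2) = s^3 + s^2 - 2*s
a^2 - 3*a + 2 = (a - 2)*(a - 1)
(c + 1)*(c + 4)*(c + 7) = c^3 + 12*c^2 + 39*c + 28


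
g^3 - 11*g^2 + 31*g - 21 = (g - 7)*(g - 3)*(g - 1)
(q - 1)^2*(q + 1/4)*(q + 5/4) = q^4 - q^3/2 - 27*q^2/16 + 7*q/8 + 5/16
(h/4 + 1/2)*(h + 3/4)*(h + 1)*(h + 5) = h^4/4 + 35*h^3/16 + 23*h^2/4 + 91*h/16 + 15/8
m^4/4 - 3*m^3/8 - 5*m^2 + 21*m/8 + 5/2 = (m/4 + 1)*(m - 5)*(m - 1)*(m + 1/2)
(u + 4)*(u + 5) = u^2 + 9*u + 20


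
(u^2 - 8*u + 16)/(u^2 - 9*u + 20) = (u - 4)/(u - 5)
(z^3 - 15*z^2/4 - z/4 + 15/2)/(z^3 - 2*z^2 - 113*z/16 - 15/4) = 4*(z^2 - 5*z + 6)/(4*z^2 - 13*z - 12)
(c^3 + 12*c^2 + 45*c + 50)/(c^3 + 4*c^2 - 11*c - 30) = (c + 5)/(c - 3)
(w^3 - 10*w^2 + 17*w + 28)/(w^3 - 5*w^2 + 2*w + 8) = (w - 7)/(w - 2)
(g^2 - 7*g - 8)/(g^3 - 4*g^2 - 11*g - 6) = (g - 8)/(g^2 - 5*g - 6)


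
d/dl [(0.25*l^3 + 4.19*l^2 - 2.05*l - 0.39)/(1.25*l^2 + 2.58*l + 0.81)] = (0.3125*l^4 + 1.29*l^3 + 13.9802*l^2 + 7.7628*l - 0.6543)/(1.5625*l^4 + 6.45*l^3 + 8.6814*l^2 + 4.1796*l + 0.6561)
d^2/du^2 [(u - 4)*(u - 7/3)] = 2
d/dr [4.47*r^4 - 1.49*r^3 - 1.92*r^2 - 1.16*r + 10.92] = 17.88*r^3 - 4.47*r^2 - 3.84*r - 1.16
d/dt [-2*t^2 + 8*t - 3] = 8 - 4*t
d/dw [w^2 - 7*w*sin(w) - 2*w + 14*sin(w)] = -7*w*cos(w) + 2*w - 7*sin(w) + 14*cos(w) - 2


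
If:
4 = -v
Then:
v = -4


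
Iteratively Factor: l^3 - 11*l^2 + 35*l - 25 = (l - 5)*(l^2 - 6*l + 5) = (l - 5)*(l - 1)*(l - 5)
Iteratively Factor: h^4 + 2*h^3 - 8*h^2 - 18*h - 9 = (h + 1)*(h^3 + h^2 - 9*h - 9) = (h - 3)*(h + 1)*(h^2 + 4*h + 3) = (h - 3)*(h + 1)^2*(h + 3)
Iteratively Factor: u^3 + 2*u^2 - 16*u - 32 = (u + 4)*(u^2 - 2*u - 8) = (u - 4)*(u + 4)*(u + 2)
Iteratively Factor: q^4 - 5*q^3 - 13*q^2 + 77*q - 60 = (q - 5)*(q^3 - 13*q + 12) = (q - 5)*(q + 4)*(q^2 - 4*q + 3) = (q - 5)*(q - 1)*(q + 4)*(q - 3)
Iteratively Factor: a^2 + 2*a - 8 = (a - 2)*(a + 4)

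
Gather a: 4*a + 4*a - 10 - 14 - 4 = 8*a - 28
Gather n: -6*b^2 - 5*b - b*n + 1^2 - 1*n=-6*b^2 - 5*b + n*(-b - 1) + 1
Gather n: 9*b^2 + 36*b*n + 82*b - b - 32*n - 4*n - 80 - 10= 9*b^2 + 81*b + n*(36*b - 36) - 90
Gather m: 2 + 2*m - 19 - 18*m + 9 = -16*m - 8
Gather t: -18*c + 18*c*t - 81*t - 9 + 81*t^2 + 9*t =-18*c + 81*t^2 + t*(18*c - 72) - 9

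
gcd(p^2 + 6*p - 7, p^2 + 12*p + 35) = p + 7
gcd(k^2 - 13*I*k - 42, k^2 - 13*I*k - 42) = k^2 - 13*I*k - 42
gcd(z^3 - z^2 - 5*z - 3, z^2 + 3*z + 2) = z + 1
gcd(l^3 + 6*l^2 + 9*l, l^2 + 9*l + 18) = l + 3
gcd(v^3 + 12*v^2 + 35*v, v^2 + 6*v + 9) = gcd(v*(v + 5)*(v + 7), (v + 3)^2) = 1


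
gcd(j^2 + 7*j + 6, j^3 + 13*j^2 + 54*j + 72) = j + 6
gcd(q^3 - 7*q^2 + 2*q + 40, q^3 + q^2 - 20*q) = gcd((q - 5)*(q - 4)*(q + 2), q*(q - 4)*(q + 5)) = q - 4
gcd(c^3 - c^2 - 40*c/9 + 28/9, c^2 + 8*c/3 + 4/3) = c + 2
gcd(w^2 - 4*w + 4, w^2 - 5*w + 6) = w - 2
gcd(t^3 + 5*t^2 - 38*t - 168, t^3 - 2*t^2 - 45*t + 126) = t^2 + t - 42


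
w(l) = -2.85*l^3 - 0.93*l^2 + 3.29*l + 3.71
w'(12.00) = -1250.23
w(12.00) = -5015.53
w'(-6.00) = -293.35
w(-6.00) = 566.09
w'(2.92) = -75.04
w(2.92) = -65.57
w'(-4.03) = -128.07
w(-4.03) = 161.88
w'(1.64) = -22.76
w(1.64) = -5.97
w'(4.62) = -187.80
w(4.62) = -281.98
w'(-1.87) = -23.13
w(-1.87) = 12.94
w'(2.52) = -55.69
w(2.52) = -39.51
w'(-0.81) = -0.81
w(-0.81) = 1.95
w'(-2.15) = -32.23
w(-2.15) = 20.66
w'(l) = -8.55*l^2 - 1.86*l + 3.29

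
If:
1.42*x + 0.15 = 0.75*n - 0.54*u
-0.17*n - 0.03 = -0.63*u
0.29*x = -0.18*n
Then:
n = 0.12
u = 0.08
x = -0.07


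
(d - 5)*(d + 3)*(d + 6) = d^3 + 4*d^2 - 27*d - 90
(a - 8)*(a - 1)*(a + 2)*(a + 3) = a^4 - 4*a^3 - 31*a^2 - 14*a + 48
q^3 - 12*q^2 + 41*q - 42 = (q - 7)*(q - 3)*(q - 2)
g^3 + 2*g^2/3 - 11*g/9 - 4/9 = (g - 1)*(g + 1/3)*(g + 4/3)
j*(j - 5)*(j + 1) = j^3 - 4*j^2 - 5*j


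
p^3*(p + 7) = p^4 + 7*p^3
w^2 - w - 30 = (w - 6)*(w + 5)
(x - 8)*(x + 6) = x^2 - 2*x - 48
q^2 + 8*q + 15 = (q + 3)*(q + 5)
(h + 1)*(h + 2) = h^2 + 3*h + 2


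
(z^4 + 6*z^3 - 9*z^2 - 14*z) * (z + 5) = z^5 + 11*z^4 + 21*z^3 - 59*z^2 - 70*z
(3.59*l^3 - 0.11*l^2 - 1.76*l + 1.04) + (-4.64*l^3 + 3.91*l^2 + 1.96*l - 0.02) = -1.05*l^3 + 3.8*l^2 + 0.2*l + 1.02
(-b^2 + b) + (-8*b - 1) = -b^2 - 7*b - 1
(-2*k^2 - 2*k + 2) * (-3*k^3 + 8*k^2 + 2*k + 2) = 6*k^5 - 10*k^4 - 26*k^3 + 8*k^2 + 4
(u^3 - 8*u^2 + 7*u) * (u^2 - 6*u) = u^5 - 14*u^4 + 55*u^3 - 42*u^2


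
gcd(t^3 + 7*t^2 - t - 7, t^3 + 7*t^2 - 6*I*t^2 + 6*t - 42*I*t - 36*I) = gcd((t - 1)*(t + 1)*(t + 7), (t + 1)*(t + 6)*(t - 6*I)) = t + 1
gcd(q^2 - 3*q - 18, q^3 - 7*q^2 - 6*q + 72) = q^2 - 3*q - 18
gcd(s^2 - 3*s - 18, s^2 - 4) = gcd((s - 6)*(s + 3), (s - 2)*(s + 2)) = 1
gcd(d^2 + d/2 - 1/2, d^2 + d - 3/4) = d - 1/2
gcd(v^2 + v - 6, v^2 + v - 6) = v^2 + v - 6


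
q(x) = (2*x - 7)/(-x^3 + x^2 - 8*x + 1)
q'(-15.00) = 0.00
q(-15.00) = -0.00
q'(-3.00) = -0.11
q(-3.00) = -0.21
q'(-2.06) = -0.23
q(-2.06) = -0.37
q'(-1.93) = -0.26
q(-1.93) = -0.40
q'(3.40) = -0.04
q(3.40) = 0.00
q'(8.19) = 0.00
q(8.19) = -0.02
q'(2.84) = -0.08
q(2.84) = 0.04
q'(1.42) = -0.55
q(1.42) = 0.37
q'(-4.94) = -0.03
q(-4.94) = -0.09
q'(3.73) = -0.03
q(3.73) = -0.01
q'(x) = (2*x - 7)*(3*x^2 - 2*x + 8)/(-x^3 + x^2 - 8*x + 1)^2 + 2/(-x^3 + x^2 - 8*x + 1)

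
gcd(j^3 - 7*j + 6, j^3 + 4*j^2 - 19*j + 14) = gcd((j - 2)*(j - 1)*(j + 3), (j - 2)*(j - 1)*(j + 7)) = j^2 - 3*j + 2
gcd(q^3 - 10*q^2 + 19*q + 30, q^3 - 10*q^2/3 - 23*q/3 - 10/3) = q^2 - 4*q - 5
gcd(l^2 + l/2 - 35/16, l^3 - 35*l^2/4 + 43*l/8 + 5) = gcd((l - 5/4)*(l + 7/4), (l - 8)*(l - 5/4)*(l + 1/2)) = l - 5/4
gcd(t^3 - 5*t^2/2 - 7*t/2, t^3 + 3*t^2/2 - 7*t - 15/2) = t + 1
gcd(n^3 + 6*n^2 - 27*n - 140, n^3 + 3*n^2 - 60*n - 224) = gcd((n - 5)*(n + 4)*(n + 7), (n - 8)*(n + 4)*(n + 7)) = n^2 + 11*n + 28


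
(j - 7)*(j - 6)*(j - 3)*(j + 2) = j^4 - 14*j^3 + 49*j^2 + 36*j - 252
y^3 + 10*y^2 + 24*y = y*(y + 4)*(y + 6)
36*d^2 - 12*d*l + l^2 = (-6*d + l)^2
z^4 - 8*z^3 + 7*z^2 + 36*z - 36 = (z - 6)*(z - 3)*(z - 1)*(z + 2)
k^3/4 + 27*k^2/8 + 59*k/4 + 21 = (k/4 + 1)*(k + 7/2)*(k + 6)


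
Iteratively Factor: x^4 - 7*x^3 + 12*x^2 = (x)*(x^3 - 7*x^2 + 12*x) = x^2*(x^2 - 7*x + 12) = x^2*(x - 4)*(x - 3)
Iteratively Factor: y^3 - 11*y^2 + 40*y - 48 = (y - 3)*(y^2 - 8*y + 16) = (y - 4)*(y - 3)*(y - 4)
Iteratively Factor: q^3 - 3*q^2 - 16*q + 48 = (q - 3)*(q^2 - 16) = (q - 3)*(q + 4)*(q - 4)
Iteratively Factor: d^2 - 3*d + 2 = (d - 1)*(d - 2)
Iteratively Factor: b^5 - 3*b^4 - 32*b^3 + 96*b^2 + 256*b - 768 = (b + 4)*(b^4 - 7*b^3 - 4*b^2 + 112*b - 192) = (b - 4)*(b + 4)*(b^3 - 3*b^2 - 16*b + 48) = (b - 4)^2*(b + 4)*(b^2 + b - 12) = (b - 4)^2*(b - 3)*(b + 4)*(b + 4)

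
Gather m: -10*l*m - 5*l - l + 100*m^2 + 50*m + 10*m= -6*l + 100*m^2 + m*(60 - 10*l)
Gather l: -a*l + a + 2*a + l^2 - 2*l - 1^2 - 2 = 3*a + l^2 + l*(-a - 2) - 3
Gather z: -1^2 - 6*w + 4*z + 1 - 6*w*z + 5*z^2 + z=-6*w + 5*z^2 + z*(5 - 6*w)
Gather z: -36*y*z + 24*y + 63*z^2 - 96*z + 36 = 24*y + 63*z^2 + z*(-36*y - 96) + 36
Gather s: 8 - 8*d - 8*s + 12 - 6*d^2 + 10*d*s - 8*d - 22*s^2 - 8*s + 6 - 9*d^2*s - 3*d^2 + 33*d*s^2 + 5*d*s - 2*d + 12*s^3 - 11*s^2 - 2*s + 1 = -9*d^2 - 18*d + 12*s^3 + s^2*(33*d - 33) + s*(-9*d^2 + 15*d - 18) + 27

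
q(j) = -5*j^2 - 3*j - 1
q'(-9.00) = 87.00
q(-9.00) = -379.00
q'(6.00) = -63.00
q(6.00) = -199.00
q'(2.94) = -32.40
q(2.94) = -53.04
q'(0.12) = -4.20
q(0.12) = -1.43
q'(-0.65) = 3.50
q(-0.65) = -1.16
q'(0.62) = -9.20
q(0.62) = -4.78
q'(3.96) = -42.60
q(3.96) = -91.29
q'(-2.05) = 17.50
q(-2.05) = -15.86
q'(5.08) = -53.80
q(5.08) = -145.27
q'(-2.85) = 25.50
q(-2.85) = -33.06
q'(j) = -10*j - 3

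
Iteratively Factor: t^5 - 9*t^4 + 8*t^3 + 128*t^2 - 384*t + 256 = (t - 4)*(t^4 - 5*t^3 - 12*t^2 + 80*t - 64) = (t - 4)*(t - 1)*(t^3 - 4*t^2 - 16*t + 64) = (t - 4)^2*(t - 1)*(t^2 - 16) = (t - 4)^2*(t - 1)*(t + 4)*(t - 4)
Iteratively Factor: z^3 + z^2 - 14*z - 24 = (z + 2)*(z^2 - z - 12) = (z - 4)*(z + 2)*(z + 3)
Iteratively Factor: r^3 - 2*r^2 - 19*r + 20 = (r - 5)*(r^2 + 3*r - 4) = (r - 5)*(r - 1)*(r + 4)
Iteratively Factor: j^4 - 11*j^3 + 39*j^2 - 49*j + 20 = (j - 1)*(j^3 - 10*j^2 + 29*j - 20) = (j - 5)*(j - 1)*(j^2 - 5*j + 4) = (j - 5)*(j - 1)^2*(j - 4)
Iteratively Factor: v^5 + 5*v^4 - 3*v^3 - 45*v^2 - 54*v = (v + 3)*(v^4 + 2*v^3 - 9*v^2 - 18*v) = (v - 3)*(v + 3)*(v^3 + 5*v^2 + 6*v) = (v - 3)*(v + 2)*(v + 3)*(v^2 + 3*v) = (v - 3)*(v + 2)*(v + 3)^2*(v)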